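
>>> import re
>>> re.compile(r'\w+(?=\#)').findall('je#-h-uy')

['je']

Lookahead/lookbehind check context without consuming it, so the matched span excludes the asserted characters.
Scanning left to right: at [0:2] → 'je'.
Since nothing is captured, `findall` lists the 1 matched substring directly.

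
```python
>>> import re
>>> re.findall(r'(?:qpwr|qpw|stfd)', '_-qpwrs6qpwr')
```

['qpwr', 'qpwr']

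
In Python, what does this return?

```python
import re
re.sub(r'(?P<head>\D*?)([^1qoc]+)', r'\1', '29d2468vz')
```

''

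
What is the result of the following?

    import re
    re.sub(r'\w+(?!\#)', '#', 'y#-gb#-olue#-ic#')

The negative lookahead/lookbehind blocks any match where the forbidden context is present.
Matches: at [3:4] → 'g'; at [7:10] → 'olu'; at [13:14] → 'i'.
`sub` substitutes '#' at each match site.

'y#-#b#-#e#-#c#'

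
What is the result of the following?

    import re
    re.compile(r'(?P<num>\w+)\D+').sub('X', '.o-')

The pattern matches one or more of a word character (captured as 'num'); then one or more of a non-digit.
Matches: at [1:3] → 'o-'.
`sub` substitutes 'X' at each match site.

'.X'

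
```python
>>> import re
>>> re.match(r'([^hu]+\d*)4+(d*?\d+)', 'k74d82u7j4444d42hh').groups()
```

Pattern: one or more of any character except [hu], then zero or more of a digit (captured); then one or more of a literal '4'; then zero or more of a literal 'd' (lazy), then one or more of a digit (captured).
`re.match` only tries the pattern at the start of the string.
The match spans [0:6] → 'k74d82'.
Captured: group 1 = 'k7', group 2 = 'd82'.

('k7', 'd82')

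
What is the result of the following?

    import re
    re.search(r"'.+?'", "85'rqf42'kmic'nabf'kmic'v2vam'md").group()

"'rqf42'"

A `+?`/`*?`/`{m,n}?` starts at its minimum and grows only as far as needed for what follows to match.
Unlike `match`, `search` isn't anchored — it looks for the pattern anywhere in the string.
The match spans [2:9] → "'rqf42'".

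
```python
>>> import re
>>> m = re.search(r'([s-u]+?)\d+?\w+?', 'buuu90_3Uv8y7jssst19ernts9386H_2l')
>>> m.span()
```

Pattern: one or more of a character in [s-u] (lazy) (captured); then one or more of a digit (lazy), then one or more of a word character (lazy).
Unlike `match`, `search` isn't anchored — it looks for the pattern anywhere in the string.
The match spans [1:6] → 'uuu90'.
Captured: group 1 = 'uuu'.

(1, 6)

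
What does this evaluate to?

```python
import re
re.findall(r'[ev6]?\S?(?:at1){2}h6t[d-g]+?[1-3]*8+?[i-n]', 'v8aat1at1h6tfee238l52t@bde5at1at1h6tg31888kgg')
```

['aat1at1h6tfee238l', 'e5at1at1h6tg31888k']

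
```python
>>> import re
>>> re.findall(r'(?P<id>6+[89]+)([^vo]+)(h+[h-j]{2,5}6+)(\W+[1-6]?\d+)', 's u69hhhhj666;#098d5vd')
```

This matches one or more of the literal '6', then one or more of one of [89] (captured as 'id'); then one or more of any character except [vo] (captured); then one or more of the literal 'h', then 2 to 5 of a character in [h-j], then one or more of a literal '6' (captured); then one or more of a non-word character, then optionally a character in [1-6], then one or more of a digit (captured).
With 4 capturing groups, `findall` returns a 4-tuple per match.

[('69', 'hh', 'hhj666', ';#098')]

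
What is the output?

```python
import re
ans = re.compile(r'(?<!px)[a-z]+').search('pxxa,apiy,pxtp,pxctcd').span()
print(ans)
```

The negative lookahead/lookbehind blocks any match where the forbidden context is present.
The match spans [0:4] → 'pxxa'.

(0, 4)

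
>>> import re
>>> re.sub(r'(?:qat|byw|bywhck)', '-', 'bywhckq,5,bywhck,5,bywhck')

Alternation isn't longest-match — the leftmost alternative that fits at this position is chosen.
Matches: at [0:3] → 'byw'; at [10:13] → 'byw'; at [19:22] → 'byw'.
Every occurrence is swapped for '-'.

'-hckq,5,-hck,5,-hck'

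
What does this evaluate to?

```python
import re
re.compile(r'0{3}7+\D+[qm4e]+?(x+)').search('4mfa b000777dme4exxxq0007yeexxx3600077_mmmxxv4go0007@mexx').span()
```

(6, 20)

The match spans [6:20] → '000777dme4exxx'.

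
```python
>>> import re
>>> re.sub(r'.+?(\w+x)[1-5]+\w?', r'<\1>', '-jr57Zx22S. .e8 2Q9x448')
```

The pattern matches one or more of any character (lazy); then one or more of a word character, then a literal 'x' (captured); then one or more of a character in [1-5], then optionally a word character.
Because the quantifier is non-greedy, it stops expanding at the earliest point where the rest of the pattern can succeed.
Matches: at [0:10] → '-jr57Zx22S'; at [10:23] → '. .e8 2Q9x448'.
Each match is replaced using the text its own group 1 captured.

'<jr57Zx><2Q9x>'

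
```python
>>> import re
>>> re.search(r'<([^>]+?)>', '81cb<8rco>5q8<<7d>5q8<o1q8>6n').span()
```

(4, 10)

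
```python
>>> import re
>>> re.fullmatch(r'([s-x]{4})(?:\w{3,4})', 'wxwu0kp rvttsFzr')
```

The pattern matches exactly 4 of a character in [s-x] (captured); then 3 to 4 of a word character (non-capturing group).
`re.fullmatch` requires the pattern to consume the entire string.
Here the pattern can't cover the whole string, so the call returns None.

None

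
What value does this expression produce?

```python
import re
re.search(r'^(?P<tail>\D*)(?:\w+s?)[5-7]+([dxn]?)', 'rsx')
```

None

Here the pattern never matches, so the call returns None.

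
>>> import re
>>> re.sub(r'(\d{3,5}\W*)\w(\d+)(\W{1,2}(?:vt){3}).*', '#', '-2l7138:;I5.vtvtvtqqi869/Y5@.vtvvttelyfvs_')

'-2l#'

Pattern: 3 to 5 of a digit, then zero or more of a non-word character (captured); then a word character; then one or more of a digit (captured); then 1 to 2 of a non-word character, then the literal 'vt' repeated 3 times (captured); then zero or more of any character.
Matches: at [3:42] → '7138:;I5.vtvtvtqqi869/Y5@.vtvvttelyfvs_'.
`sub` substitutes '#' at each match site.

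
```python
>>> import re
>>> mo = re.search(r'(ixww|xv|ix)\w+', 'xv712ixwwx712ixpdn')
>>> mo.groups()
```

`search` walks the string left to right and returns the first match it finds.
The match spans [0:18] → 'xv712ixwwx712ixpdn'.
Captured: group 1 = 'xv'.

('xv',)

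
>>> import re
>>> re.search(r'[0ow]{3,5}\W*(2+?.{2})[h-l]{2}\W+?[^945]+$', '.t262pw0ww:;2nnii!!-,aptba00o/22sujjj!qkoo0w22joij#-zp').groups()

This matches 3 to 5 of one of [0ow], then zero or more of a non-word character; then one or more of the literal '2' (lazy), then exactly 2 of any character (captured); then exactly 2 of a character in [h-l], then one or more of a non-word character (lazy); then one or more of any character except [945]; then anchored at the end.
`re.search` scans for the first position where the pattern succeeds.
The match spans [6:54] → 'w0ww:;2nnii!!-,aptba00o/22sujjj!qkoo0w22joij#-zp'.
Captured: group 1 = '2nn'.

('2nn',)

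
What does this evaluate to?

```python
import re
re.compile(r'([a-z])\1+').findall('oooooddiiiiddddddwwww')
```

A backreference is literal: `\1` must see the identical characters the first group matched.
Scanning left to right: at [0:5] match 'ooooo', group 1 = 'o'; at [5:7] match 'dd', group 1 = 'd'; at [7:11] match 'iiii', group 1 = 'i'; at [11:17] match 'dddddd', group 1 = 'd'; at [17:21] match 'wwww', group 1 = 'w'.
One capturing group, so `findall` returns just the captured substring from each match — 5 in all.

['o', 'd', 'i', 'd', 'w']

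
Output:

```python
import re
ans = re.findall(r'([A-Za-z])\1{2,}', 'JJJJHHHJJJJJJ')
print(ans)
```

['J', 'H', 'J']

The backreference `\1` re-matches whatever the first group consumed, character for character.
Scanning left to right: at [0:4] match 'JJJJ', group 1 = 'J'; at [4:7] match 'HHH', group 1 = 'H'; at [7:13] match 'JJJJJJ', group 1 = 'J'.
With a single group, `findall` returns only what that group captured — 3 items.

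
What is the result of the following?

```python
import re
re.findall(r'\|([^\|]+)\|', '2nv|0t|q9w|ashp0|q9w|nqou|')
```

['0t', 'ashp0', 'nqou']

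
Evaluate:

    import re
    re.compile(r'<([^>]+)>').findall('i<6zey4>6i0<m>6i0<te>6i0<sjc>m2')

With a single group, `findall` returns only what that group captured — 4 items.

['6zey4', 'm', 'te', 'sjc']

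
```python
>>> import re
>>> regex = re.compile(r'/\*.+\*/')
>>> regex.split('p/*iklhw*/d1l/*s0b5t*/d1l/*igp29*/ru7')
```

['p', 'ru7']

Each match becomes a cut point; 2 segments remain.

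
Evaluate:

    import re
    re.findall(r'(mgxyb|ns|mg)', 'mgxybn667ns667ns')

`|` is ordered: at each position the engine commits to the first alternative that works.
Because there's exactly one group, `findall` drops the full match and keeps group 1 from each hit.

['mgxyb', 'ns', 'ns']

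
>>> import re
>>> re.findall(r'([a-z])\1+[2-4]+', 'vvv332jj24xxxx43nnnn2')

After group 1 captures some text, `\1` only succeeds where that same text appears again.
Matches: at [0:6] match 'vvv332', group 1 = 'v'; at [6:10] match 'jj24', group 1 = 'j'; at [10:16] match 'xxxx43', group 1 = 'x'; at [16:21] match 'nnnn2', group 1 = 'n'.
`findall` collects group 1 from each match (4 total).

['v', 'j', 'x', 'n']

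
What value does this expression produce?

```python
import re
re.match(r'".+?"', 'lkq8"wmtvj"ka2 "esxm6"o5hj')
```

None

`re.match` won't scan ahead — the pattern has to work from the very first character.
Here the string doesn't start with a match, so the call returns None.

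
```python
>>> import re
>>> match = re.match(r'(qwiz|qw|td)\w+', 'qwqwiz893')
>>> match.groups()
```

('qw',)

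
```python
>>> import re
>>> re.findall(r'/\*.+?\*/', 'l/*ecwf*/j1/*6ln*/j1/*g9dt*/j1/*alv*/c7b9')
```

['/*ecwf*/', '/*6ln*/', '/*g9dt*/', '/*alv*/']

Because the quantifier is non-greedy, it stops expanding at the earliest point where the rest of the pattern can succeed.
Matches: at [1:9] → '/*ecwf*/'; at [11:18] → '/*6ln*/'; at [20:28] → '/*g9dt*/'; at [30:37] → '/*alv*/'.
Since nothing is captured, `findall` lists the 4 matched substrings directly.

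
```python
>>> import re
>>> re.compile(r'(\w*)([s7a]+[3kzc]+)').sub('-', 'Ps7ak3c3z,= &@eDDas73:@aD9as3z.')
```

This matches zero or more of a word character (captured); then one or more of one of [s7a], then one or more of one of [3kzc] (captured).
Matches: at [0:9] → 'Ps7ak3c3z'; at [14:21] → 'eDDas73'; at [23:30] → 'aD9as3z'.
Every occurrence is swapped for '-'.

'-,= &@-:@-.'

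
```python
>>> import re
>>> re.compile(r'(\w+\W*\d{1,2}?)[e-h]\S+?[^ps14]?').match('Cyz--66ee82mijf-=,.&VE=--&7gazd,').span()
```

(0, 10)

`match` is anchored at position 0; if the pattern doesn't fit there, it returns None.
The match spans [0:10] → 'Cyz--66ee8'.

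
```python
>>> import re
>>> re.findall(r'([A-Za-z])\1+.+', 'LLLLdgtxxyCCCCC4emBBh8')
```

['L']

`\1` is not a pattern — it's the concrete string captured by group 1, re-applied verbatim.
Walking the string: at [0:22] match 'LLLLdgtxxyCCCCC4emBBh8', group 1 = 'L'.
`findall` collects group 1 from the one match (1 total).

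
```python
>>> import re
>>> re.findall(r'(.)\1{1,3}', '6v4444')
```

['4']

After group 1 captures some text, `\1` only succeeds where that same text appears again.
Scanning left to right: at [2:6] match '4444', group 1 = '4'.
`findall` collects group 1 from the one match (1 total).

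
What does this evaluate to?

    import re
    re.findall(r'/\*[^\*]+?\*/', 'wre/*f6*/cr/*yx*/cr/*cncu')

['/*f6*/', '/*yx*/']

Walking the string: at [3:9] → '/*f6*/'; at [11:17] → '/*yx*/'.
With no groups in the pattern, `findall` gives back each whole match — 2 here.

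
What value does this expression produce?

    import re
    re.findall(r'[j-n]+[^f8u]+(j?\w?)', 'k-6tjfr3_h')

['f']

The pattern matches one or more of a character in [j-n], then one or more of any character except [f8u]; then optionally a literal 'j', then optionally a word character (captured).
Walking the string: at [0:6] match 'k-6tjf', group 1 = 'f'.
`findall` collects group 1 from the one match (1 total).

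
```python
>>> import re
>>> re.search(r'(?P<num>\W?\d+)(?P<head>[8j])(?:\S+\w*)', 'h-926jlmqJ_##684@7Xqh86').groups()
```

The pattern matches optionally a non-word character, then one or more of a digit (captured as 'num'); then one of [8j] (captured as 'head'); then one or more of a non-whitespace character, then zero or more of a word character (non-capturing group).
`re.search` scans for the first position where the pattern succeeds.
The match spans [1:23] → '-926jlmqJ_##684@7Xqh86'.
Captured: group 1 = '-926', group 2 = 'j'.

('-926', 'j')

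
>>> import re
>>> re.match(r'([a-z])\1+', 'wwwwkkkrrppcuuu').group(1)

The match spans [0:4] → 'wwww'.
Captured: group 1 = 'w'.

'w'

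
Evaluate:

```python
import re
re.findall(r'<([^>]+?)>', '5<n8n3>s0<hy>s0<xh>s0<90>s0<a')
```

Walking the string: at [1:7] match '<n8n3>', group 1 = 'n8n3'; at [9:13] match '<hy>', group 1 = 'hy'; at [15:19] match '<xh>', group 1 = 'xh'; at [21:25] match '<90>', group 1 = '90'.
`findall` collects group 1 from each match (4 total).

['n8n3', 'hy', 'xh', '90']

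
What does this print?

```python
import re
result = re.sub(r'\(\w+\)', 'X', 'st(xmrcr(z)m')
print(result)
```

st(xmrcrXm

Every occurrence is swapped for 'X'.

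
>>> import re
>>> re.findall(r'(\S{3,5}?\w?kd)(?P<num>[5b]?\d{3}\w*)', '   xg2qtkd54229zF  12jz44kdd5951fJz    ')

This matches 3 to 5 of a non-whitespace character (lazy), then optionally a word character, then the literal 'kd' (captured); then optionally one of [5b], then exactly 3 of a digit, then zero or more of a word character (captured as 'num').
Matches: at [3:17] match 'xg2qtkd54229zF', groups = ('xg2qtkd', '54229zF').
`findall` packs the 2 group values into a tuple for every match.

[('xg2qtkd', '54229zF')]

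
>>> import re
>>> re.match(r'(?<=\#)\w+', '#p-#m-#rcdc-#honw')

`match` is anchored at position 0; if the pattern doesn't fit there, it returns None.
Here the string doesn't start with a match, so the call returns None.

None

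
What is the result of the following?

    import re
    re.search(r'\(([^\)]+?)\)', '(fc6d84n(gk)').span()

(0, 12)

`re.search` scans for the first position where the pattern succeeds.
The match spans [0:12] → '(fc6d84n(gk)'.
Captured: group 1 = 'fc6d84n(gk'.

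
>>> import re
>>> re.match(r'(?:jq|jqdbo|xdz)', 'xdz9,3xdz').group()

`re.match` only tries the pattern at the start of the string.
The match spans [0:3] → 'xdz'.

'xdz'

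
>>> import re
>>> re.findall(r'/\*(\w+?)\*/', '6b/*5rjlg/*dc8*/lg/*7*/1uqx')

['dc8', '7']

Matches: at [9:16] match '/*dc8*/', group 1 = 'dc8'; at [18:23] match '/*7*/', group 1 = '7'.
Because there's exactly one group, `findall` drops the full match and keeps group 1 from each hit.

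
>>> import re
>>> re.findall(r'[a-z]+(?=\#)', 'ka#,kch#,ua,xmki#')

['ka', 'kch', 'xmki']

Because the assertion is zero-width, the text it checks is not consumed and won't appear in the result.
Walking the string: at [0:2] → 'ka'; at [4:7] → 'kch'; at [12:16] → 'xmki'.
With no groups in the pattern, `findall` gives back each whole match — 3 here.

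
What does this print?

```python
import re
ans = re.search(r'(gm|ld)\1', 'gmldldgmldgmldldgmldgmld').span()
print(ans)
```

A backreference is literal: `\1` must see the identical characters the first group matched.
The match spans [2:6] → 'ldld'.

(2, 6)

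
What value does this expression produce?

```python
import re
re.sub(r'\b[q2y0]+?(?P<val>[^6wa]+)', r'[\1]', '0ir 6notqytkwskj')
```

Pattern: a word boundary (`\b`, zero-width); then one or more of one of [q2y0] (lazy); then one or more of any character except [6wa] (captured as 'val').
Matches: at [0:4] → '0ir '.
`\1` in the replacement pulls in group 1's text for each match.

'[ir ]6notqytkwskj'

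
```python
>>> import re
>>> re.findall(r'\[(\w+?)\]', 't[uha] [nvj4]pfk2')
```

['uha', 'nvj4']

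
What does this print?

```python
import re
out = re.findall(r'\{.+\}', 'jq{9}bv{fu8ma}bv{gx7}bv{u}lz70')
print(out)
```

['{9}bv{fu8ma}bv{gx7}bv{u}']

Since nothing is captured, `findall` lists the 1 matched substring directly.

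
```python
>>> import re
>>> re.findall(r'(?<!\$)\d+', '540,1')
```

['540', '1']

The negative lookaround is zero-width — it rules out positions where the adjacent text would match, without consuming anything.
Scanning left to right: at [0:3] → '540'; at [4:5] → '1'.
No capturing groups, so `findall` returns the 2 full match strings.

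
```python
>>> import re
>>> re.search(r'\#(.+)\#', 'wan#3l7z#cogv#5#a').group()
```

'#3l7z#cogv#5#'

The match spans [3:16] → '#3l7z#cogv#5#'.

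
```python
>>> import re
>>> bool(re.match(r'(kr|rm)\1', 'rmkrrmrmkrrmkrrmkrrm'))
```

After group 1 captures some text, `\1` only succeeds where that same text appears again.
With `match`, the pattern is implicitly anchored at the beginning.
Here position 0 doesn't satisfy it, so the call returns None, and `bool(None)` is False.

False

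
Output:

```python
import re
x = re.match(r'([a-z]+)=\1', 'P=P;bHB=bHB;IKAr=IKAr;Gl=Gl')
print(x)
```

The backreference `\1` re-matches whatever the first group consumed, character for character.
`match` is anchored at position 0; if the pattern doesn't fit there, it returns None.
Here position 0 doesn't satisfy it, so the call returns None.

None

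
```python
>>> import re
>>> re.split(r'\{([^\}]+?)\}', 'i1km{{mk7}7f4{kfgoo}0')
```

['i1km', '{mk7', '7f4', 'kfgoo', '0']

`re.split` interleaves the captured-group text with the surrounding fragments.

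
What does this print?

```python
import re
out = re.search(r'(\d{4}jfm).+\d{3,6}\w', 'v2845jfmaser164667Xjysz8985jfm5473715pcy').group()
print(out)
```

2845jfmaser164667Xjysz8985jfm5473715p

The pattern matches exactly 4 of a digit, then the literal 'jfm' (captured); then one or more of any character; then 3 to 6 of a digit, then a word character.
`re.search` tries every starting position until one works.
The match spans [1:38] → '2845jfmaser164667Xjysz8985jfm5473715p'.
Captured: group 1 = '2845jfm'.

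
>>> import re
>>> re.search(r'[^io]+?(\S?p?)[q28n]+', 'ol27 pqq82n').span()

(1, 3)

The pattern matches one or more of any character except [io] (lazy); then optionally a non-whitespace character, then optionally the literal 'p' (captured); then one or more of one of [q28n].
`re.search` tries every starting position until one works.
The match spans [1:3] → 'l2'.
Captured: group 1 = ''.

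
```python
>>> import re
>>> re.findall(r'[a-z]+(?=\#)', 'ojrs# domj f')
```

['ojrs']

The lookaround is zero-width — it requires the adjacent text to match without consuming it, so the asserted text isn't part of the match.
`findall` yields the raw match text (1 of them) because the pattern has no groups.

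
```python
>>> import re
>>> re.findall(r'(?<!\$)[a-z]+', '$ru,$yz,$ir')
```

['u', 'z', 'r']

The negative lookahead/lookbehind blocks any match where the forbidden context is present.
Walking the string: at [2:3] → 'u'; at [6:7] → 'z'; at [10:11] → 'r'.
No capturing groups, so `findall` returns the 3 full match strings.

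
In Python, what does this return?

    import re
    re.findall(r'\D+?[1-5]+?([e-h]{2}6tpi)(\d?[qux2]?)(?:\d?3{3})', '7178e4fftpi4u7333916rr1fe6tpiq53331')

Pattern: one or more of a non-digit (lazy), then one or more of a character in [1-5] (lazy); then exactly 2 of a character in [e-h], then the literal '6t', then the literal 'pi' (captured); then optionally a digit, then optionally one of [qux2] (captured); then optionally a digit, then exactly 3 of a literal '3' (non-capturing group).
Scanning left to right: at [20:34] match 'rr1fe6tpiq5333', groups = ('fe6tpi', 'q').
Multiple groups make `findall` return tuples — one 2-tuple for the one match.

[('fe6tpi', 'q')]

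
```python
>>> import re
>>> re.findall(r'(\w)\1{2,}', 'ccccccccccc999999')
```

['c', '9']

The backreference `\1` re-matches whatever the first group consumed, character for character.
Scanning left to right: at [0:11] match 'ccccccccccc', group 1 = 'c'; at [11:17] match '999999', group 1 = '9'.
`findall` collects group 1 from each match (2 total).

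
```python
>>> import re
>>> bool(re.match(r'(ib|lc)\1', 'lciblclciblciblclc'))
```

False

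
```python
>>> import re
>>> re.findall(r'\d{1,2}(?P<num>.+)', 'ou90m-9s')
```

Pattern: 1 to 2 of a digit; then one or more of any character (captured as 'num').
Walking the string: at [2:8] match '90m-9s', group 1 = 'm-9s'.
`findall` collects group 1 from the one match (1 total).

['m-9s']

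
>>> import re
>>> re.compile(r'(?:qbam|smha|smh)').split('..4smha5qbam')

['..4', '5', '']

`|` is ordered: at each position the engine commits to the first alternative that works.
Splitting on the pattern gives 3 pieces.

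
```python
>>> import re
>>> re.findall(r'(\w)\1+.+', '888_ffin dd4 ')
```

['8']

The backreference `\1` re-matches whatever the first group consumed, character for character.
Matches: at [0:13] match '888_ffin dd4 ', group 1 = '8'.
With a single group, `findall` returns only what that group captured — 1 item.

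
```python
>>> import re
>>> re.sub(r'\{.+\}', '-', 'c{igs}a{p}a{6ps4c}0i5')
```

'c-0i5'

Matches: at [1:18] → '{igs}a{p}a{6ps4c}'.
Each match is replaced by '-'.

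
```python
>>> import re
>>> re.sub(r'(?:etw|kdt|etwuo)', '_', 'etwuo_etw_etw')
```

The regex engine tests alternatives in the order written; an earlier branch that matches wins even if a later one would match more.
Matches: at [0:3] → 'etw'; at [6:9] → 'etw'; at [10:13] → 'etw'.
Each match is replaced by '_'.

'_uo____'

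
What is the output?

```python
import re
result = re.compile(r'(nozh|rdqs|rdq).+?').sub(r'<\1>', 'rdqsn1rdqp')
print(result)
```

<rdqs>1<rdq>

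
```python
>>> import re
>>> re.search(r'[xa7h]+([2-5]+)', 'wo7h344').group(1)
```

Pattern: one or more of one of [xa7h]; then one or more of a character in [2-5] (captured).
`re.search` tries every starting position until one works.
The match spans [2:7] → '7h344'.
Captured: group 1 = '344'.

'344'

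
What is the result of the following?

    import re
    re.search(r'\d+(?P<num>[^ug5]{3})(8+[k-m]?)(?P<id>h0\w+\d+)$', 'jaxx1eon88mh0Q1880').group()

This matches one or more of a digit; then exactly 3 of any character except [ug5] (captured as 'num'); then one or more of the literal '8', then optionally a character in [k-m] (captured); then the literal 'h0', then one or more of a word character, then one or more of a digit (captured as 'id'); then anchored at the end.
`re.search` tries every starting position until one works.
The match spans [4:18] → '1eon88mh0Q1880'.
Captured: group 1 = 'eon', group 2 = '88m', group 3 = 'h0Q1880'.

'1eon88mh0Q1880'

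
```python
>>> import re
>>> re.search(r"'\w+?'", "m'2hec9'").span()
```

The match spans [1:8] → "'2hec9'".

(1, 8)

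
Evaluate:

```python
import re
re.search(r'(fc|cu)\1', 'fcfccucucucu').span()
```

`\1` is not a pattern — it's the concrete string captured by group 1, re-applied verbatim.
`re.search` tries every starting position until one works.
The match spans [0:4] → 'fcfc'.
Captured: group 1 = 'fc'.

(0, 4)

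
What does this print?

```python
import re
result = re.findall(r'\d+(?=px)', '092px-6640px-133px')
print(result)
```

The `(?=…)`/`(?<=…)` assertion just peeks at neighbouring text; it doesn't advance the match position.
Walking the string: at [0:3] → '092'; at [6:10] → '6640'; at [13:16] → '133'.
Since nothing is captured, `findall` lists the 3 matched substrings directly.

['092', '6640', '133']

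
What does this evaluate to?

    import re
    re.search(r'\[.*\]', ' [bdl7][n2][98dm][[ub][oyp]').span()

(1, 27)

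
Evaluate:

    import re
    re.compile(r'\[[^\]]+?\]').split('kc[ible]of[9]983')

['kc', 'of', '983']

Matches to split on: at [2:8] → '[ible]'; at [10:13] → '[9]'.
Splitting on the pattern gives 3 pieces.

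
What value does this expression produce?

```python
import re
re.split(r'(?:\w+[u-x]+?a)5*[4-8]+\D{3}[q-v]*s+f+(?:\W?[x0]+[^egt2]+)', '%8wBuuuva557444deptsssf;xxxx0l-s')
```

['%', '']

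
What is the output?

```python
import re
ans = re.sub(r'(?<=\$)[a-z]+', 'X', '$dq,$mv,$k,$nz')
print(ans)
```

$X,$X,$X,$X

Lookahead/lookbehind check context without consuming it, so the matched span excludes the asserted characters.
`sub` substitutes 'X' at each match site.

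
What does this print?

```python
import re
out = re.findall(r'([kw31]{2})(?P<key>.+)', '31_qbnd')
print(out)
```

[('31', '_qbnd')]

The pattern matches exactly 2 of one of [kw31] (captured); then one or more of any character (captured as 'key').
Matches: at [0:7] match '31_qbnd', groups = ('31', '_qbnd').
2 groups means the one result is a tuple of 2 captured strings — 1 here.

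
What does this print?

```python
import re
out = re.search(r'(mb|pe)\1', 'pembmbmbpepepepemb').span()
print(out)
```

(2, 6)

A backreference is literal: `\1` must see the identical characters the first group matched.
The match spans [2:6] → 'mbmb'.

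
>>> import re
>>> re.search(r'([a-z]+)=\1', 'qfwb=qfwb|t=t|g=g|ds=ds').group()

'qfwb=qfwb'

`\1` is not a pattern — it's the concrete string captured by group 1, re-applied verbatim.
The match spans [0:9] → 'qfwb=qfwb'.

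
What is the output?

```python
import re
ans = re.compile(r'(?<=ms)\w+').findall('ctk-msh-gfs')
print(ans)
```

['h']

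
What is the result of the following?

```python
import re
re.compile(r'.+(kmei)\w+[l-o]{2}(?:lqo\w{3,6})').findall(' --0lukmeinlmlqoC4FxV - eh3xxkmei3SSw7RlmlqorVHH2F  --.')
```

With a single group, `findall` returns only what that group captured — 1 item.

['kmei']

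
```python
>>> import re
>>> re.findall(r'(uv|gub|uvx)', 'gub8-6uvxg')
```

Alternation isn't longest-match — the leftmost alternative that fits at this position is chosen.
Scanning left to right: at [0:3] match 'gub', group 1 = 'gub'; at [6:8] match 'uv', group 1 = 'uv'.
One capturing group, so `findall` returns just the captured substring from each match — 2 in all.

['gub', 'uv']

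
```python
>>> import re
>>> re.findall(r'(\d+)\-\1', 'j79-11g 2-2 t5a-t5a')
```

`\1` has to match the exact text group 1 already captured.
`findall` collects group 1 from the one match (1 total).

['2']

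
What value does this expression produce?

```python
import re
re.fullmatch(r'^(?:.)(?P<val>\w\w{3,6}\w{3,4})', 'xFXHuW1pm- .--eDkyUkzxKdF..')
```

`fullmatch` succeeds only if the pattern covers the string from start to end.
Here there's no way to consume every character, so the call returns None.

None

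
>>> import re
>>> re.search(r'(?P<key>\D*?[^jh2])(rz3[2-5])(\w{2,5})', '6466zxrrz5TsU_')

The pattern matches zero or more of a non-digit (lazy), then any character except [jh2] (captured as 'key'); then the literal 'rz3', then a character in [2-5] (captured); then 2 to 5 of a word character (captured).
`re.search` tries every starting position until one works.
Here the pattern never matches, so the call returns None.

None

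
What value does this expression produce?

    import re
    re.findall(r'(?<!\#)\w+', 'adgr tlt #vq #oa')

`(?!…)`/`(?<!…)` only lets a position through if the neighbouring text does NOT match; no characters are consumed.
Walking the string: at [0:4] → 'adgr'; at [5:8] → 'tlt'; at [11:12] → 'q'; at [15:16] → 'a'.
No capturing groups, so `findall` returns the 4 full match strings.

['adgr', 'tlt', 'q', 'a']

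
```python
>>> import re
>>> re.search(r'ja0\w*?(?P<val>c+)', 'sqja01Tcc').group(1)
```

This matches the literal 'ja0', then zero or more of a word character (lazy); then one or more of a literal 'c' (captured as 'val').
`search` walks the string left to right and returns the first match it finds.
The match spans [2:9] → 'ja01Tcc'.
Captured: group 1 = 'cc'.

'cc'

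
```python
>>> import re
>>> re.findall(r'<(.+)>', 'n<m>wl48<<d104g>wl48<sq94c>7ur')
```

['m>wl48<<d104g>wl48<sq94c']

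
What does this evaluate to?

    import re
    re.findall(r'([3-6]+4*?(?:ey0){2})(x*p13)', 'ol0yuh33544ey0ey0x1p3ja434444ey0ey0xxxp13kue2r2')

[('434444ey0ey0', 'xxxp13')]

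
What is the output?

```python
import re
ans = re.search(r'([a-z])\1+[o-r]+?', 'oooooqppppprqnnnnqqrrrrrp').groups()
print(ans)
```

The match spans [0:6] → 'oooooq'.
Captured: group 1 = 'o'.

('o',)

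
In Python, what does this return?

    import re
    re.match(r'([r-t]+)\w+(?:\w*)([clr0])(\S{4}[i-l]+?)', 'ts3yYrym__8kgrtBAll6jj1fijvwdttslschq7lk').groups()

This matches one or more of a character in [r-t] (captured); then one or more of a word character; then zero or more of a word character (non-capturing group); then one of [clr0] (captured); then exactly 4 of a non-whitespace character, then one or more of a character in [i-l] (lazy) (captured).
`match` is anchored at position 0; if the pattern doesn't fit there, it returns None.
The match spans [0:40] → 'ts3yYrym__8kgrtBAll6jj1fijvwdttslschq7lk'.
Captured: group 1 = 'ts', group 2 = 'c', group 3 = 'hq7lk'.

('ts', 'c', 'hq7lk')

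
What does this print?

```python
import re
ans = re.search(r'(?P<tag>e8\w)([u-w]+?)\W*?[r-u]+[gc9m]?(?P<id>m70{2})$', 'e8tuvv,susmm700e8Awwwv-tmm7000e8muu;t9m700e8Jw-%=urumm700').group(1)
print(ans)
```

e8J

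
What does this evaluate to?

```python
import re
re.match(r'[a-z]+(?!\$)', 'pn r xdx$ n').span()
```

(0, 2)

Because the assertion is negative and zero-width, positions next to the forbidden text are skipped.
`match` is anchored at position 0; if the pattern doesn't fit there, it returns None.
The match spans [0:2] → 'pn'.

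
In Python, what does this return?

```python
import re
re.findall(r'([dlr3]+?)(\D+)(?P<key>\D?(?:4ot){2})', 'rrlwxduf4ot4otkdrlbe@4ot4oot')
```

[('r', 'rlwxduf', '4ot4ot')]

This matches one or more of one of [dlr3] (lazy) (captured); then one or more of a non-digit (captured); then optionally a non-digit, then the literal '4ot' repeated 2 times (captured as 'key').
Because the quantifier is non-greedy, it stops expanding at the earliest point where the rest of the pattern can succeed.
Matches: at [0:14] match 'rrlwxduf4ot4ot', groups = ('r', 'rlwxduf', '4ot4ot').
Multiple groups make `findall` return tuples — one 3-tuple for the one match.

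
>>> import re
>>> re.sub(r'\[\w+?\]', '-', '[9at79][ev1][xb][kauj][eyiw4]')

'-----'

Matches: at [0:7] → '[9at79]'; at [7:12] → '[ev1]'; at [12:16] → '[xb]'; at [16:22] → '[kauj]'; at [22:29] → '[eyiw4]'.
`sub` substitutes '-' at each match site.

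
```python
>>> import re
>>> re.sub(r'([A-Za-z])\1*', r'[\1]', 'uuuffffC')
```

`\1` is not a pattern — it's the concrete string captured by group 1, re-applied verbatim.
Matches: at [0:3] → 'uuu'; at [3:7] → 'ffff'; at [7:8] → 'C'.
Each match is replaced using the text its own group 1 captured.

'[u][f][C]'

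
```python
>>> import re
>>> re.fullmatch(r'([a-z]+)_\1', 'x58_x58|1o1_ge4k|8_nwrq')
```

None

`fullmatch` succeeds only if the pattern covers the string from start to end.
Here the string isn't matched end-to-end, so the call returns None.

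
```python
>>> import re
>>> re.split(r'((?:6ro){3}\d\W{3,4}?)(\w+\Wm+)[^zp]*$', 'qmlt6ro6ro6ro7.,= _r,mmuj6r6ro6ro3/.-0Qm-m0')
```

The pattern matches the literal '6ro' repeated 3 times, then a digit, then 3 to 4 of a non-word character (lazy) (captured); then one or more of a word character, then a non-word character, then one or more of a literal 'm' (captured); then zero or more of any character except [zp]; then anchored at the end.
Matches to split on: at [4:43] → '6ro6ro6ro7.,= _r,mmuj6r6ro6ro3/.-0Qm-m0'.
`re.split` interleaves the captured-group text with the surrounding fragments.

['qmlt', '6ro6ro6ro7.,= ', '_r,mm', '']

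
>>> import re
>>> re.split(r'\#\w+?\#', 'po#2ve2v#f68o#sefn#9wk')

['po', 'f68o', '9wk']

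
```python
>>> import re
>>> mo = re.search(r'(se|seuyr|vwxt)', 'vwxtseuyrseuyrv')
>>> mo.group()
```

'vwxt'

`re.search` scans for the first position where the pattern succeeds.
The match spans [0:4] → 'vwxt'.
Captured: group 1 = 'vwxt'.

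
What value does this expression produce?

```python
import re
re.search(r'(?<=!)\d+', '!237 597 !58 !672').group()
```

Because the assertion is zero-width, the text it checks is not consumed and won't appear in the result.
The match spans [1:4] → '237'.

'237'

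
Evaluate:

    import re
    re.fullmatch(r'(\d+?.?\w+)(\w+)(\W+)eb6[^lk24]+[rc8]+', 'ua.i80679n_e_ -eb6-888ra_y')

None

`re.fullmatch` requires the pattern to consume the entire string.
Here the string isn't matched end-to-end, so the call returns None.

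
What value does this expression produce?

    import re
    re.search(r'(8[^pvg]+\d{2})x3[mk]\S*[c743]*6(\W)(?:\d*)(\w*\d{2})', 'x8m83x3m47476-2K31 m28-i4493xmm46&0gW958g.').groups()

The match spans [1:18] → '8m83x3m47476-2K31'.
Captured: group 1 = '8m83', group 2 = '-', group 3 = 'K31'.

('8m83', '-', 'K31')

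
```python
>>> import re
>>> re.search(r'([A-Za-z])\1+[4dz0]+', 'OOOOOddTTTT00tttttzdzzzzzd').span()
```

(0, 7)

After group 1 captures some text, `\1` only succeeds where that same text appears again.
`re.search` tries every starting position until one works.
The match spans [0:7] → 'OOOOOdd'.
Captured: group 1 = 'O'.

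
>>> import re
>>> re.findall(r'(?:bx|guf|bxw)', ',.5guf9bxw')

The regex engine tests alternatives in the order written; an earlier branch that matches wins even if a later one would match more.
`findall` yields the raw match text (2 of them) because the pattern has no groups.

['guf', 'bx']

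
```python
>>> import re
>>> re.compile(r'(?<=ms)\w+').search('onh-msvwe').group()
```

'vwe'

Lookahead/lookbehind check context without consuming it, so the matched span excludes the asserted characters.
`search` walks the string left to right and returns the first match it finds.
The match spans [6:9] → 'vwe'.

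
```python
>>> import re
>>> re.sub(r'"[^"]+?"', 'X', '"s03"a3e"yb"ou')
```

'Xa3eXou'

Every occurrence is swapped for 'X'.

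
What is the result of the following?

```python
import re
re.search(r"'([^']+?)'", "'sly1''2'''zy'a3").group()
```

"'sly1'"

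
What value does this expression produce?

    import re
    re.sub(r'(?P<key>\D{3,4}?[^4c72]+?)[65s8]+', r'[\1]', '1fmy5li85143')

Pattern: 3 to 4 of a non-digit (lazy), then one or more of any character except [4c72] (lazy) (captured as 'key'); then one or more of one of [65s8].
Matches: at [1:9] → 'fmy5li85'.
`\1` in the replacement pulls in group 1's text for each match.

'1[fmy5li]143'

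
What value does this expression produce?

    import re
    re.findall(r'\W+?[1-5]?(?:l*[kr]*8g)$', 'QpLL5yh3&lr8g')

['&lr8g']

With no groups in the pattern, `findall` gives back each whole match — 1 here.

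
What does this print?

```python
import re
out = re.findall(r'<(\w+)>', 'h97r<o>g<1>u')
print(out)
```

['o', '1']

Walking the string: at [4:7] match '<o>', group 1 = 'o'; at [8:11] match '<1>', group 1 = '1'.
Because there's exactly one group, `findall` drops the full match and keeps group 1 from each hit.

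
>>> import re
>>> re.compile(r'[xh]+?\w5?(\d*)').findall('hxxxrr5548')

This matches one or more of one of [xh] (lazy), then a word character, then optionally the literal '5'; then zero or more of a digit (captured).
The `?` after the quantifier makes it lazy — it takes as little as possible before letting the rest of the pattern try.
Scanning left to right: at [0:2] match 'hx', group 1 = ''; at [2:4] match 'xx', group 1 = ''.
`findall` collects group 1 from each match (2 total).

['', '']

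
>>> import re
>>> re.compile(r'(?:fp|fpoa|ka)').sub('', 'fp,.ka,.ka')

',.,.'

Matches: at [0:2] → 'fp'; at [4:6] → 'ka'; at [8:10] → 'ka'.
`sub` substitutes '' at each match site.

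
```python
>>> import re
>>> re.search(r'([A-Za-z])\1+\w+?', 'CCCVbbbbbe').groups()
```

('C',)

The match spans [0:4] → 'CCCV'.
Captured: group 1 = 'C'.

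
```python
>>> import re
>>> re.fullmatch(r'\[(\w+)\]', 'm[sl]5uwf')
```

None

`re.fullmatch` is like wrapping the pattern in `^…$` (in single-line mode).
Here there's no way to consume every character, so the call returns None.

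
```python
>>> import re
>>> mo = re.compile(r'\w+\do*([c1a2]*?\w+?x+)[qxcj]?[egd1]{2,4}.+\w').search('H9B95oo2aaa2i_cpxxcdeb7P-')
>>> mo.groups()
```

('i_cpxx',)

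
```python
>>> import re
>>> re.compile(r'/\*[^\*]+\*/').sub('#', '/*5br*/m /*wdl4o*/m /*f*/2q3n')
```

'#m #m #2q3n'

`sub` substitutes '#' at each match site.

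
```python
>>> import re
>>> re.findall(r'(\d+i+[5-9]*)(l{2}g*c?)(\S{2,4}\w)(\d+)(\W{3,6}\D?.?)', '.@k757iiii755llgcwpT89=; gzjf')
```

The pattern matches one or more of a digit, then one or more of the literal 'i', then zero or more of a character in [5-9] (captured); then exactly 2 of a literal 'l', then zero or more of the literal 'g', then optionally a literal 'c' (captured); then 2 to 4 of a non-whitespace character, then a word character (captured); then one or more of a digit (captured); then 3 to 6 of a non-word character, then optionally a non-digit, then optionally any character (captured).
Matches: at [3:27] match '757iiii755llgcwpT89=; gz', groups = ('757iiii755', 'llgc', 'wpT8', '9', '=; gz').
With 5 capturing groups, `findall` returns a 5-tuple per match.

[('757iiii755', 'llgc', 'wpT8', '9', '=; gz')]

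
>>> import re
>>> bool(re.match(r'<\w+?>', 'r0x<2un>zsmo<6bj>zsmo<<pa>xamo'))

`match` is anchored at position 0; if the pattern doesn't fit there, it returns None.
Here position 0 doesn't satisfy it, so the call returns None, and `bool(None)` is False.

False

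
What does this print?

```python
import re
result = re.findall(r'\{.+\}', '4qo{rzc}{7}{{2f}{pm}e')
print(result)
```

['{rzc}{7}{{2f}{pm}']

With no groups in the pattern, `findall` gives back each whole match — 1 here.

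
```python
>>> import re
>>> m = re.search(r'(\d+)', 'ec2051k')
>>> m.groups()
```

('2051',)

Pattern: one or more of a digit (captured).
`re.search` scans for the first position where the pattern succeeds.
The match spans [2:6] → '2051'.
Captured: group 1 = '2051'.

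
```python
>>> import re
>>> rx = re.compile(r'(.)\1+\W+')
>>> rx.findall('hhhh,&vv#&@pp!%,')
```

['h', 'v', 'p']

After group 1 captures some text, `\1` only succeeds where that same text appears again.
Because there's exactly one group, `findall` drops the full match and keeps group 1 from each hit.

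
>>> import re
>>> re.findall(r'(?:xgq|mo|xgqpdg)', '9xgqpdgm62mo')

['xgq', 'mo']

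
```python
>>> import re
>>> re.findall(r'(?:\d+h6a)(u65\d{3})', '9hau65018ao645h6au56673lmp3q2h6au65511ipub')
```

Pattern: one or more of a digit, then the literal 'h6a' (non-capturing group); then the literal 'u65', then exactly 3 of a digit (captured).
Walking the string: at [28:38] match '2h6au65511', group 1 = 'u65511'.
One capturing group, so `findall` returns just the captured substring from the one match — 1 in all.

['u65511']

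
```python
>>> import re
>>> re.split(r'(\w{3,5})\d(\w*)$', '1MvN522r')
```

['', '1MvN5', '2r', '']

Pattern: 3 to 5 of a word character (captured); then a digit; then zero or more of a word character (captured); then anchored at the end.
Matches to split on: at [0:8] → '1MvN522r'.
Because the pattern has a capturing group, `split` also inserts each captured text between the pieces.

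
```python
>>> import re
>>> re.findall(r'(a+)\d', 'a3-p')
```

['a']

One capturing group, so `findall` returns just the captured substring from the one match — 1 in all.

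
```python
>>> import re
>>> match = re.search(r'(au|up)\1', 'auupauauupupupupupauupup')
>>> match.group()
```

'auau'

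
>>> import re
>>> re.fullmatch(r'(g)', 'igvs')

The pattern matches a literal 'g' (captured).
`re.fullmatch` is like wrapping the pattern in `^…$` (in single-line mode).
Here the string isn't matched end-to-end, so the call returns None.

None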